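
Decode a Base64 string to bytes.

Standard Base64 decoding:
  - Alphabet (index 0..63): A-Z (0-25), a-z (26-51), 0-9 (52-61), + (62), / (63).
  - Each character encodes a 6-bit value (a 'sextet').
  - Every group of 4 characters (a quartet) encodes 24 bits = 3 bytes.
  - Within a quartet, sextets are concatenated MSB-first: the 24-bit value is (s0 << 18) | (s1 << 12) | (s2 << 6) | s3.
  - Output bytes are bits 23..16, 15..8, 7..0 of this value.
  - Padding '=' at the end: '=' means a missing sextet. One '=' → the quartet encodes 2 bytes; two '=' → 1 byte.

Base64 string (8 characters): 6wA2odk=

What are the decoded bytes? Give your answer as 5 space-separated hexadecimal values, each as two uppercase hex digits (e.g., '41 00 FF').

Answer: EB 00 36 A1 D9

Derivation:
After char 0 ('6'=58): chars_in_quartet=1 acc=0x3A bytes_emitted=0
After char 1 ('w'=48): chars_in_quartet=2 acc=0xEB0 bytes_emitted=0
After char 2 ('A'=0): chars_in_quartet=3 acc=0x3AC00 bytes_emitted=0
After char 3 ('2'=54): chars_in_quartet=4 acc=0xEB0036 -> emit EB 00 36, reset; bytes_emitted=3
After char 4 ('o'=40): chars_in_quartet=1 acc=0x28 bytes_emitted=3
After char 5 ('d'=29): chars_in_quartet=2 acc=0xA1D bytes_emitted=3
After char 6 ('k'=36): chars_in_quartet=3 acc=0x28764 bytes_emitted=3
Padding '=': partial quartet acc=0x28764 -> emit A1 D9; bytes_emitted=5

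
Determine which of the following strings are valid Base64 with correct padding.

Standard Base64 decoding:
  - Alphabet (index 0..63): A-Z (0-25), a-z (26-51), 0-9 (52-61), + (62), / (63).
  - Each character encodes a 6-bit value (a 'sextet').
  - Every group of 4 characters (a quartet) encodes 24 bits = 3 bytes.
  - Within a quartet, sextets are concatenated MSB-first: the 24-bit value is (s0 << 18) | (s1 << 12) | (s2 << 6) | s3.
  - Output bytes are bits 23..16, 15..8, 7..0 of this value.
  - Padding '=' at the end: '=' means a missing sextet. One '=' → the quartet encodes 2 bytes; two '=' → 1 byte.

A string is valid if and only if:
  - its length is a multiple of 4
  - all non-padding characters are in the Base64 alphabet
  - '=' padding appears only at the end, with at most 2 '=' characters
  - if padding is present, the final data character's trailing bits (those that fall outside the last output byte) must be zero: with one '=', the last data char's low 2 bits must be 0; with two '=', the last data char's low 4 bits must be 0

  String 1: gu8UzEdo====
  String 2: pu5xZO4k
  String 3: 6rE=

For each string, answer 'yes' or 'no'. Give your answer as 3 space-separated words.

Answer: no yes yes

Derivation:
String 1: 'gu8UzEdo====' → invalid (4 pad chars (max 2))
String 2: 'pu5xZO4k' → valid
String 3: '6rE=' → valid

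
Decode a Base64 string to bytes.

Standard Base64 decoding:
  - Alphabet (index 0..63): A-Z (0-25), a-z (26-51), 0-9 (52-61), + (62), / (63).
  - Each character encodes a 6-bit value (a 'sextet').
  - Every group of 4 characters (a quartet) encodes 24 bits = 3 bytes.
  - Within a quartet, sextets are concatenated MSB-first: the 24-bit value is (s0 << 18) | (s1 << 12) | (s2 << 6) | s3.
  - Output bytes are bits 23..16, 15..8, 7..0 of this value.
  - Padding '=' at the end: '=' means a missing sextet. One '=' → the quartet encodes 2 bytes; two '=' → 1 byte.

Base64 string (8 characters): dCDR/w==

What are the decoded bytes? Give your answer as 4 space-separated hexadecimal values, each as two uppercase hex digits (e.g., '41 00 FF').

After char 0 ('d'=29): chars_in_quartet=1 acc=0x1D bytes_emitted=0
After char 1 ('C'=2): chars_in_quartet=2 acc=0x742 bytes_emitted=0
After char 2 ('D'=3): chars_in_quartet=3 acc=0x1D083 bytes_emitted=0
After char 3 ('R'=17): chars_in_quartet=4 acc=0x7420D1 -> emit 74 20 D1, reset; bytes_emitted=3
After char 4 ('/'=63): chars_in_quartet=1 acc=0x3F bytes_emitted=3
After char 5 ('w'=48): chars_in_quartet=2 acc=0xFF0 bytes_emitted=3
Padding '==': partial quartet acc=0xFF0 -> emit FF; bytes_emitted=4

Answer: 74 20 D1 FF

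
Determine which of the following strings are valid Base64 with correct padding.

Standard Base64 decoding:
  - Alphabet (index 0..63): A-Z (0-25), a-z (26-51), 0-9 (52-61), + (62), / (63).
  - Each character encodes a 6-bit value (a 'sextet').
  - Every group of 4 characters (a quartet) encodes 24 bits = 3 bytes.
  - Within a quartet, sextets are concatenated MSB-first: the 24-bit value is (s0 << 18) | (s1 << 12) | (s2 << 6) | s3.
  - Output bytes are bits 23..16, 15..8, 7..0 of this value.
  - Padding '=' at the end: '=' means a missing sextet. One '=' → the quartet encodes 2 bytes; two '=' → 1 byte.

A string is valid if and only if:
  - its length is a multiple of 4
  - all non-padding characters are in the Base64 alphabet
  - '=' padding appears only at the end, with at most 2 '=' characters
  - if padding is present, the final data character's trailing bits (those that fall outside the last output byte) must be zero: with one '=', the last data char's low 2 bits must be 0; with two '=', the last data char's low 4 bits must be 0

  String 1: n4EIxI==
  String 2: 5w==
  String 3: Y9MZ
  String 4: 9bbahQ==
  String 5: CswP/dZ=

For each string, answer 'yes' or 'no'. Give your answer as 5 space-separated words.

String 1: 'n4EIxI==' → invalid (bad trailing bits)
String 2: '5w==' → valid
String 3: 'Y9MZ' → valid
String 4: '9bbahQ==' → valid
String 5: 'CswP/dZ=' → invalid (bad trailing bits)

Answer: no yes yes yes no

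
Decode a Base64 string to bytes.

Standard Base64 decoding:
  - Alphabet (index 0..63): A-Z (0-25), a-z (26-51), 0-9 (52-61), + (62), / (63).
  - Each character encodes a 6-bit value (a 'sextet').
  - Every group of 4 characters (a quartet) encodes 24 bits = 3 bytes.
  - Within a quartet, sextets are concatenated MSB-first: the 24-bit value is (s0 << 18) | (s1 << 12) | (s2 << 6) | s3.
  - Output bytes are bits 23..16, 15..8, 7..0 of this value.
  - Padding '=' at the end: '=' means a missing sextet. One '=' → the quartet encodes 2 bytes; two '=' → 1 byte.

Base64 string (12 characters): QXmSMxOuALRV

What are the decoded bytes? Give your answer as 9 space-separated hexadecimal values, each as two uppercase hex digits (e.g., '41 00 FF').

After char 0 ('Q'=16): chars_in_quartet=1 acc=0x10 bytes_emitted=0
After char 1 ('X'=23): chars_in_quartet=2 acc=0x417 bytes_emitted=0
After char 2 ('m'=38): chars_in_quartet=3 acc=0x105E6 bytes_emitted=0
After char 3 ('S'=18): chars_in_quartet=4 acc=0x417992 -> emit 41 79 92, reset; bytes_emitted=3
After char 4 ('M'=12): chars_in_quartet=1 acc=0xC bytes_emitted=3
After char 5 ('x'=49): chars_in_quartet=2 acc=0x331 bytes_emitted=3
After char 6 ('O'=14): chars_in_quartet=3 acc=0xCC4E bytes_emitted=3
After char 7 ('u'=46): chars_in_quartet=4 acc=0x3313AE -> emit 33 13 AE, reset; bytes_emitted=6
After char 8 ('A'=0): chars_in_quartet=1 acc=0x0 bytes_emitted=6
After char 9 ('L'=11): chars_in_quartet=2 acc=0xB bytes_emitted=6
After char 10 ('R'=17): chars_in_quartet=3 acc=0x2D1 bytes_emitted=6
After char 11 ('V'=21): chars_in_quartet=4 acc=0xB455 -> emit 00 B4 55, reset; bytes_emitted=9

Answer: 41 79 92 33 13 AE 00 B4 55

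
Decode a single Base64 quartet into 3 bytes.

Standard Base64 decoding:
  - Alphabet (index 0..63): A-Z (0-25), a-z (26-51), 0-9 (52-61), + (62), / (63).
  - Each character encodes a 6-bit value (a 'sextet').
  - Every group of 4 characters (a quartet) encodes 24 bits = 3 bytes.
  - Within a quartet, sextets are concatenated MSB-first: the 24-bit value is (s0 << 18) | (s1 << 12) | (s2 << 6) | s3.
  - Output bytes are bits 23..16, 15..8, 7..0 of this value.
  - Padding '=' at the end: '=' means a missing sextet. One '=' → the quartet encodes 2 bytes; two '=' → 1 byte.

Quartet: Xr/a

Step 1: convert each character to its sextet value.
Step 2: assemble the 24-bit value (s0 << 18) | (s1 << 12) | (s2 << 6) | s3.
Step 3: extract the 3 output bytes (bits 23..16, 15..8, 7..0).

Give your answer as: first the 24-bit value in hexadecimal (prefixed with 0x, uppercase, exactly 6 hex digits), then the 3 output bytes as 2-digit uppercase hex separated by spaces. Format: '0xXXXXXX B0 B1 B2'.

Answer: 0x5EBFDA 5E BF DA

Derivation:
Sextets: X=23, r=43, /=63, a=26
24-bit: (23<<18) | (43<<12) | (63<<6) | 26
      = 0x5C0000 | 0x02B000 | 0x000FC0 | 0x00001A
      = 0x5EBFDA
Bytes: (v>>16)&0xFF=5E, (v>>8)&0xFF=BF, v&0xFF=DA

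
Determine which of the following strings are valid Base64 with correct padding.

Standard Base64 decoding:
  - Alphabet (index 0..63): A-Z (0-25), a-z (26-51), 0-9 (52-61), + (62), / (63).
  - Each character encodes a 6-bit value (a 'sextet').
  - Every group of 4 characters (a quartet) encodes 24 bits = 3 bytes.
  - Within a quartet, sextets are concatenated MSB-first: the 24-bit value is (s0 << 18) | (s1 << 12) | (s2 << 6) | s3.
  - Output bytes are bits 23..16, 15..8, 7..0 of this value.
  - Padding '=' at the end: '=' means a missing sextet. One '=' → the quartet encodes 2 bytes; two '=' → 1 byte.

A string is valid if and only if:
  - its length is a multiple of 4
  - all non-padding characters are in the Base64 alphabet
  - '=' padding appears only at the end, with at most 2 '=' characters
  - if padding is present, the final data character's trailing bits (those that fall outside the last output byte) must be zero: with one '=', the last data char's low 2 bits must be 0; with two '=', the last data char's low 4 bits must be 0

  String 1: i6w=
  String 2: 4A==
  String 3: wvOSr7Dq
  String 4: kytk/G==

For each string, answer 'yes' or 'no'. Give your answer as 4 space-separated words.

String 1: 'i6w=' → valid
String 2: '4A==' → valid
String 3: 'wvOSr7Dq' → valid
String 4: 'kytk/G==' → invalid (bad trailing bits)

Answer: yes yes yes no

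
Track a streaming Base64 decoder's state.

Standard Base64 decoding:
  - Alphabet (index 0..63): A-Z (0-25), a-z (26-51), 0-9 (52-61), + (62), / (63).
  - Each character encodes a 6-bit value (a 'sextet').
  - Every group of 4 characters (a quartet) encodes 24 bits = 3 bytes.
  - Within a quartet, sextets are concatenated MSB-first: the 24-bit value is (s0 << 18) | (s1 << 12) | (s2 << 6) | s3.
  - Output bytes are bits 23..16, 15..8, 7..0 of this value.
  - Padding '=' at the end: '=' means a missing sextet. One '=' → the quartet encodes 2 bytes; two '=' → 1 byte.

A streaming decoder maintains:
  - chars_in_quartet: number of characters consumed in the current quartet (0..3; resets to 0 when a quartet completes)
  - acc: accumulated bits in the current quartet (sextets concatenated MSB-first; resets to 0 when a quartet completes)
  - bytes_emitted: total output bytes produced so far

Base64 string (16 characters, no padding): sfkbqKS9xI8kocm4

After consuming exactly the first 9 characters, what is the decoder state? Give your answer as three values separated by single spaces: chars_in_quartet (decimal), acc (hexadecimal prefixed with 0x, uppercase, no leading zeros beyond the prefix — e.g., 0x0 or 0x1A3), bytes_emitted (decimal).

After char 0 ('s'=44): chars_in_quartet=1 acc=0x2C bytes_emitted=0
After char 1 ('f'=31): chars_in_quartet=2 acc=0xB1F bytes_emitted=0
After char 2 ('k'=36): chars_in_quartet=3 acc=0x2C7E4 bytes_emitted=0
After char 3 ('b'=27): chars_in_quartet=4 acc=0xB1F91B -> emit B1 F9 1B, reset; bytes_emitted=3
After char 4 ('q'=42): chars_in_quartet=1 acc=0x2A bytes_emitted=3
After char 5 ('K'=10): chars_in_quartet=2 acc=0xA8A bytes_emitted=3
After char 6 ('S'=18): chars_in_quartet=3 acc=0x2A292 bytes_emitted=3
After char 7 ('9'=61): chars_in_quartet=4 acc=0xA8A4BD -> emit A8 A4 BD, reset; bytes_emitted=6
After char 8 ('x'=49): chars_in_quartet=1 acc=0x31 bytes_emitted=6

Answer: 1 0x31 6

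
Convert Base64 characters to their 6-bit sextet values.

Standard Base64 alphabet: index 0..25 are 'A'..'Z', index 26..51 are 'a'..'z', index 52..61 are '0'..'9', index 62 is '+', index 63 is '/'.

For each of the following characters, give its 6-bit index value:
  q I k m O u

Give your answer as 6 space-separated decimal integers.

'q': a..z range, 26 + ord('q') − ord('a') = 42
'I': A..Z range, ord('I') − ord('A') = 8
'k': a..z range, 26 + ord('k') − ord('a') = 36
'm': a..z range, 26 + ord('m') − ord('a') = 38
'O': A..Z range, ord('O') − ord('A') = 14
'u': a..z range, 26 + ord('u') − ord('a') = 46

Answer: 42 8 36 38 14 46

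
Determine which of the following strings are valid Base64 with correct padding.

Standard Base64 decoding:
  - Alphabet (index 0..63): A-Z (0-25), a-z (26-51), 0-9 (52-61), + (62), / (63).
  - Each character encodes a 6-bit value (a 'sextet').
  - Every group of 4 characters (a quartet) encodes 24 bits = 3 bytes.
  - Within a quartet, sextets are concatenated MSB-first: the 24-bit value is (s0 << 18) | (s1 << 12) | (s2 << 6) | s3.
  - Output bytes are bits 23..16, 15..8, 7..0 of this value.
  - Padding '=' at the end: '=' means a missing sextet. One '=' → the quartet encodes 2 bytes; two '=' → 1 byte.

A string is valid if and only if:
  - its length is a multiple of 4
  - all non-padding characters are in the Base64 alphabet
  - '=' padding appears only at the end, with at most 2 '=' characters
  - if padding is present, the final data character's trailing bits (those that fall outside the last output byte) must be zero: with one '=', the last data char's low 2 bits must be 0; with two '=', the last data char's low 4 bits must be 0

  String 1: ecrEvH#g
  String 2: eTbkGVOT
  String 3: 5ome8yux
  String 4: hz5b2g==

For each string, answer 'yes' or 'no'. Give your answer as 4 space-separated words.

Answer: no yes yes yes

Derivation:
String 1: 'ecrEvH#g' → invalid (bad char(s): ['#'])
String 2: 'eTbkGVOT' → valid
String 3: '5ome8yux' → valid
String 4: 'hz5b2g==' → valid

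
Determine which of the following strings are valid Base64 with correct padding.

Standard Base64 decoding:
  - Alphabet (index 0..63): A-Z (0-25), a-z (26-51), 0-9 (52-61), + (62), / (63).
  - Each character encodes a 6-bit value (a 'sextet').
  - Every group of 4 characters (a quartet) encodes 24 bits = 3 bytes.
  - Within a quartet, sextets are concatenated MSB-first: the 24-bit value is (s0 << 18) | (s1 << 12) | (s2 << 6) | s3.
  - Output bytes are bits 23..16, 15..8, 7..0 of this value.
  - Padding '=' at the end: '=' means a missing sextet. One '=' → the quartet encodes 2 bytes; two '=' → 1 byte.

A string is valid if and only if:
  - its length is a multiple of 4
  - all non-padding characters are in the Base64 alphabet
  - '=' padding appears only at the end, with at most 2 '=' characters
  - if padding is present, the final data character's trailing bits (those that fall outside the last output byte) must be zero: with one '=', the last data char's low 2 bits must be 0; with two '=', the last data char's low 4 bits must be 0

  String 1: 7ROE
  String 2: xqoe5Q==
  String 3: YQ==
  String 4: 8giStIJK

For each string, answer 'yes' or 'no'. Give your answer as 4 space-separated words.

Answer: yes yes yes yes

Derivation:
String 1: '7ROE' → valid
String 2: 'xqoe5Q==' → valid
String 3: 'YQ==' → valid
String 4: '8giStIJK' → valid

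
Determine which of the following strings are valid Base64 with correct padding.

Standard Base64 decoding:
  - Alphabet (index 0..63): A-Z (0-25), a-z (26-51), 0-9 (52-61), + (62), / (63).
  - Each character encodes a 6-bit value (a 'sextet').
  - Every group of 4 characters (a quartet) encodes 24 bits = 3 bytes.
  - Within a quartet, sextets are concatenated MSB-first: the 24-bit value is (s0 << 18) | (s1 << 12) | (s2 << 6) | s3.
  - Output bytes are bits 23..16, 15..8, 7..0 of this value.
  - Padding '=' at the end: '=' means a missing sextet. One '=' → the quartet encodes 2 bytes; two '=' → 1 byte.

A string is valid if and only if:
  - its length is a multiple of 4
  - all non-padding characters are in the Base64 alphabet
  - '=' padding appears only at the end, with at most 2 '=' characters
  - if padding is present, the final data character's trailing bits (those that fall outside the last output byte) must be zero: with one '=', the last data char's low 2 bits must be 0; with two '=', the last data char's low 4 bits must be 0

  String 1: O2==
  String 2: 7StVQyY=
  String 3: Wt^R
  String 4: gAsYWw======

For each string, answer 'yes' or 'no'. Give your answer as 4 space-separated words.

Answer: no yes no no

Derivation:
String 1: 'O2==' → invalid (bad trailing bits)
String 2: '7StVQyY=' → valid
String 3: 'Wt^R' → invalid (bad char(s): ['^'])
String 4: 'gAsYWw======' → invalid (6 pad chars (max 2))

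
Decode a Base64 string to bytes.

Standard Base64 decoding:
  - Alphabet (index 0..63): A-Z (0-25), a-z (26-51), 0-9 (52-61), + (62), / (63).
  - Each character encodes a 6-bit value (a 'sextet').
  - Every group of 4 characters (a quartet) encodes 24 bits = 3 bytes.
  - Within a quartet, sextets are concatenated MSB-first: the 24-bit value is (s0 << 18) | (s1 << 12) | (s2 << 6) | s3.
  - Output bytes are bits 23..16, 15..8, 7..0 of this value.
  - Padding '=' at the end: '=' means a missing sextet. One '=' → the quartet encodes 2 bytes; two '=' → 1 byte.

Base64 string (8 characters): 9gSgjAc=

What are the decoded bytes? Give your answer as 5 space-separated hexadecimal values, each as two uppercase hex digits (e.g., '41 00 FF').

After char 0 ('9'=61): chars_in_quartet=1 acc=0x3D bytes_emitted=0
After char 1 ('g'=32): chars_in_quartet=2 acc=0xF60 bytes_emitted=0
After char 2 ('S'=18): chars_in_quartet=3 acc=0x3D812 bytes_emitted=0
After char 3 ('g'=32): chars_in_quartet=4 acc=0xF604A0 -> emit F6 04 A0, reset; bytes_emitted=3
After char 4 ('j'=35): chars_in_quartet=1 acc=0x23 bytes_emitted=3
After char 5 ('A'=0): chars_in_quartet=2 acc=0x8C0 bytes_emitted=3
After char 6 ('c'=28): chars_in_quartet=3 acc=0x2301C bytes_emitted=3
Padding '=': partial quartet acc=0x2301C -> emit 8C 07; bytes_emitted=5

Answer: F6 04 A0 8C 07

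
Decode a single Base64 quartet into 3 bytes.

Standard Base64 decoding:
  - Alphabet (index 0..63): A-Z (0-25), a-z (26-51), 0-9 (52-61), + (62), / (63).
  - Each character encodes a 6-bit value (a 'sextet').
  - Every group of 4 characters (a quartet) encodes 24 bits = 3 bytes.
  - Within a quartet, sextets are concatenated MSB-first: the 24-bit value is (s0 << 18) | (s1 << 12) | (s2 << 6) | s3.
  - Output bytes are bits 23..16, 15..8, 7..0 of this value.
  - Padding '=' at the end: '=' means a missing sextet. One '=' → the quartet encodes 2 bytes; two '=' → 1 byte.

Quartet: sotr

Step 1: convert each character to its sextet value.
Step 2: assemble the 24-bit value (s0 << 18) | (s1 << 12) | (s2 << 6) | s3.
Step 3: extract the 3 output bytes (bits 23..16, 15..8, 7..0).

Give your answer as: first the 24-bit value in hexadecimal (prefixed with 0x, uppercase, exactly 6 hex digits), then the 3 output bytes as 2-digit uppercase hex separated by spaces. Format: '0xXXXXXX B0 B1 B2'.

Sextets: s=44, o=40, t=45, r=43
24-bit: (44<<18) | (40<<12) | (45<<6) | 43
      = 0xB00000 | 0x028000 | 0x000B40 | 0x00002B
      = 0xB28B6B
Bytes: (v>>16)&0xFF=B2, (v>>8)&0xFF=8B, v&0xFF=6B

Answer: 0xB28B6B B2 8B 6B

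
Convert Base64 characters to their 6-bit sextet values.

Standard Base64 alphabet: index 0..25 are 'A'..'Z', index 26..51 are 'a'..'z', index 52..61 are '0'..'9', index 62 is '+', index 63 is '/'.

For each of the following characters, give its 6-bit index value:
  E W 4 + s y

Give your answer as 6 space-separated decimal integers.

Answer: 4 22 56 62 44 50

Derivation:
'E': A..Z range, ord('E') − ord('A') = 4
'W': A..Z range, ord('W') − ord('A') = 22
'4': 0..9 range, 52 + ord('4') − ord('0') = 56
'+': index 62
's': a..z range, 26 + ord('s') − ord('a') = 44
'y': a..z range, 26 + ord('y') − ord('a') = 50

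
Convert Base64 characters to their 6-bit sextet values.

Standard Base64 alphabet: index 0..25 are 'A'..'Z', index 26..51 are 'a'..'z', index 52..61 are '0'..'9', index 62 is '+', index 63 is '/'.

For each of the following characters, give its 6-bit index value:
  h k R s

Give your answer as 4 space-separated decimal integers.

'h': a..z range, 26 + ord('h') − ord('a') = 33
'k': a..z range, 26 + ord('k') − ord('a') = 36
'R': A..Z range, ord('R') − ord('A') = 17
's': a..z range, 26 + ord('s') − ord('a') = 44

Answer: 33 36 17 44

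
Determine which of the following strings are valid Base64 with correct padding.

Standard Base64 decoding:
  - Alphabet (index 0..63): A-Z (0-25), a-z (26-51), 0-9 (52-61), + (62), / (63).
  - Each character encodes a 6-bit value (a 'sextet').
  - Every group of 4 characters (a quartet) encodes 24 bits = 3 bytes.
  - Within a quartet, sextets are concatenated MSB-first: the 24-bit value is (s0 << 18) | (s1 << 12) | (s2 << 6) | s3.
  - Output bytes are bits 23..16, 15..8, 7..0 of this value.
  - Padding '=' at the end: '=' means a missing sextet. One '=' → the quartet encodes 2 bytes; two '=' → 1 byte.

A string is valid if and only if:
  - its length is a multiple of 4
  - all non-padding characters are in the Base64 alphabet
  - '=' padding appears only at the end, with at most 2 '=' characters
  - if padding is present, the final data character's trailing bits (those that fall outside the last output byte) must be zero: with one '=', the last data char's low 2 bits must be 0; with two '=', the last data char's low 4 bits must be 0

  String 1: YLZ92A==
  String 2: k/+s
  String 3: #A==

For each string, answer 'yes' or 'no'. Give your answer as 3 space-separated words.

Answer: yes yes no

Derivation:
String 1: 'YLZ92A==' → valid
String 2: 'k/+s' → valid
String 3: '#A==' → invalid (bad char(s): ['#'])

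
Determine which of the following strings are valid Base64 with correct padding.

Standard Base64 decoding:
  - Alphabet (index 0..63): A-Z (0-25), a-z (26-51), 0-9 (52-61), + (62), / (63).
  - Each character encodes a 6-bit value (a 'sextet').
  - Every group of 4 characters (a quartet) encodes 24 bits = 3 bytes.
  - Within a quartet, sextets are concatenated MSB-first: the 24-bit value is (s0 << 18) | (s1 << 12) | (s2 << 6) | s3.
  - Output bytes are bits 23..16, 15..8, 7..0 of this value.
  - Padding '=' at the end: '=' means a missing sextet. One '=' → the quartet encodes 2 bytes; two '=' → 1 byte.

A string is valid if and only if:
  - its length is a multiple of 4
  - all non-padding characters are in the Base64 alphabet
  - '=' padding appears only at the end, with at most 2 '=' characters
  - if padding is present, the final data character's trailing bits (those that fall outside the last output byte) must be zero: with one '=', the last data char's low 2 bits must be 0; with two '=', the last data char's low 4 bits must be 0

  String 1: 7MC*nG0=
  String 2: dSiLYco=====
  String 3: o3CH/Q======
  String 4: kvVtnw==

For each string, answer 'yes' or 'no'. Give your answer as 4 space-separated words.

Answer: no no no yes

Derivation:
String 1: '7MC*nG0=' → invalid (bad char(s): ['*'])
String 2: 'dSiLYco=====' → invalid (5 pad chars (max 2))
String 3: 'o3CH/Q======' → invalid (6 pad chars (max 2))
String 4: 'kvVtnw==' → valid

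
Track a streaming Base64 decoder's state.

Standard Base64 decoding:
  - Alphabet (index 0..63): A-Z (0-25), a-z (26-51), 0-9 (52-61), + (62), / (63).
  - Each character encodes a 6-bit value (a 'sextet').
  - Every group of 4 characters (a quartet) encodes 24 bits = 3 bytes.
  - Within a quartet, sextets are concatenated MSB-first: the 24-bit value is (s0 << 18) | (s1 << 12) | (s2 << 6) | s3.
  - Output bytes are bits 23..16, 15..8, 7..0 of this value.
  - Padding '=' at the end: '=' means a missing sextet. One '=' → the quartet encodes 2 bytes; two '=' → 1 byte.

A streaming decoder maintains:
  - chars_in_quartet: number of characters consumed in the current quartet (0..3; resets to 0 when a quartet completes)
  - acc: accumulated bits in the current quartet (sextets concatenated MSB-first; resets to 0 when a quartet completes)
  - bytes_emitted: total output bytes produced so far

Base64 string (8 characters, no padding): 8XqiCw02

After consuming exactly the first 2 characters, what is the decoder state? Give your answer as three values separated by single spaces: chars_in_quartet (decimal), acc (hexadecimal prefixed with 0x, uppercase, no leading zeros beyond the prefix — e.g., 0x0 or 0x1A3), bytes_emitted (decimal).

Answer: 2 0xF17 0

Derivation:
After char 0 ('8'=60): chars_in_quartet=1 acc=0x3C bytes_emitted=0
After char 1 ('X'=23): chars_in_quartet=2 acc=0xF17 bytes_emitted=0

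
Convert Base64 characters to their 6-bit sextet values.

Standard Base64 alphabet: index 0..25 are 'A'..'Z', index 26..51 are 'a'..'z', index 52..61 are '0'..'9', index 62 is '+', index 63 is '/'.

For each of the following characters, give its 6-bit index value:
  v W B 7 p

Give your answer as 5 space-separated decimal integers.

'v': a..z range, 26 + ord('v') − ord('a') = 47
'W': A..Z range, ord('W') − ord('A') = 22
'B': A..Z range, ord('B') − ord('A') = 1
'7': 0..9 range, 52 + ord('7') − ord('0') = 59
'p': a..z range, 26 + ord('p') − ord('a') = 41

Answer: 47 22 1 59 41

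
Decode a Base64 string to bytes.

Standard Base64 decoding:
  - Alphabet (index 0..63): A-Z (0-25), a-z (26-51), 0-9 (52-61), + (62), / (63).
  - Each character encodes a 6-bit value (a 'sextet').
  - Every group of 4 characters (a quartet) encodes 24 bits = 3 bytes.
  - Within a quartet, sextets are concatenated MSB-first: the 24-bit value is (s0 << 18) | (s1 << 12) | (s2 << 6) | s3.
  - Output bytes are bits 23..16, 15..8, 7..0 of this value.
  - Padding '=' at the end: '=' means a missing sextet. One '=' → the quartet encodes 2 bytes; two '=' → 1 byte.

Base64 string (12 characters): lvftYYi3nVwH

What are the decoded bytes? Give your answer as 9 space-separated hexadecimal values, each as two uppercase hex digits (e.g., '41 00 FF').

Answer: 96 F7 ED 61 88 B7 9D 5C 07

Derivation:
After char 0 ('l'=37): chars_in_quartet=1 acc=0x25 bytes_emitted=0
After char 1 ('v'=47): chars_in_quartet=2 acc=0x96F bytes_emitted=0
After char 2 ('f'=31): chars_in_quartet=3 acc=0x25BDF bytes_emitted=0
After char 3 ('t'=45): chars_in_quartet=4 acc=0x96F7ED -> emit 96 F7 ED, reset; bytes_emitted=3
After char 4 ('Y'=24): chars_in_quartet=1 acc=0x18 bytes_emitted=3
After char 5 ('Y'=24): chars_in_quartet=2 acc=0x618 bytes_emitted=3
After char 6 ('i'=34): chars_in_quartet=3 acc=0x18622 bytes_emitted=3
After char 7 ('3'=55): chars_in_quartet=4 acc=0x6188B7 -> emit 61 88 B7, reset; bytes_emitted=6
After char 8 ('n'=39): chars_in_quartet=1 acc=0x27 bytes_emitted=6
After char 9 ('V'=21): chars_in_quartet=2 acc=0x9D5 bytes_emitted=6
After char 10 ('w'=48): chars_in_quartet=3 acc=0x27570 bytes_emitted=6
After char 11 ('H'=7): chars_in_quartet=4 acc=0x9D5C07 -> emit 9D 5C 07, reset; bytes_emitted=9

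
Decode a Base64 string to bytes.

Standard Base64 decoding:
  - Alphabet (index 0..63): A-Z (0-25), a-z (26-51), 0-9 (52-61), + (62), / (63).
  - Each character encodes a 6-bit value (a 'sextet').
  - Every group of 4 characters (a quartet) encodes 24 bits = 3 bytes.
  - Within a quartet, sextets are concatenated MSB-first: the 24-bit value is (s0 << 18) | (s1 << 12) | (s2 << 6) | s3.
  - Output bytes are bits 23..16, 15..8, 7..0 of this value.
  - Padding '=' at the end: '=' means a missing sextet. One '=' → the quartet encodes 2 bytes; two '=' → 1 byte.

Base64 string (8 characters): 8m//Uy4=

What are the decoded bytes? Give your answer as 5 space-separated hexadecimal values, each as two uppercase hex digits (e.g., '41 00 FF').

Answer: F2 6F FF 53 2E

Derivation:
After char 0 ('8'=60): chars_in_quartet=1 acc=0x3C bytes_emitted=0
After char 1 ('m'=38): chars_in_quartet=2 acc=0xF26 bytes_emitted=0
After char 2 ('/'=63): chars_in_quartet=3 acc=0x3C9BF bytes_emitted=0
After char 3 ('/'=63): chars_in_quartet=4 acc=0xF26FFF -> emit F2 6F FF, reset; bytes_emitted=3
After char 4 ('U'=20): chars_in_quartet=1 acc=0x14 bytes_emitted=3
After char 5 ('y'=50): chars_in_quartet=2 acc=0x532 bytes_emitted=3
After char 6 ('4'=56): chars_in_quartet=3 acc=0x14CB8 bytes_emitted=3
Padding '=': partial quartet acc=0x14CB8 -> emit 53 2E; bytes_emitted=5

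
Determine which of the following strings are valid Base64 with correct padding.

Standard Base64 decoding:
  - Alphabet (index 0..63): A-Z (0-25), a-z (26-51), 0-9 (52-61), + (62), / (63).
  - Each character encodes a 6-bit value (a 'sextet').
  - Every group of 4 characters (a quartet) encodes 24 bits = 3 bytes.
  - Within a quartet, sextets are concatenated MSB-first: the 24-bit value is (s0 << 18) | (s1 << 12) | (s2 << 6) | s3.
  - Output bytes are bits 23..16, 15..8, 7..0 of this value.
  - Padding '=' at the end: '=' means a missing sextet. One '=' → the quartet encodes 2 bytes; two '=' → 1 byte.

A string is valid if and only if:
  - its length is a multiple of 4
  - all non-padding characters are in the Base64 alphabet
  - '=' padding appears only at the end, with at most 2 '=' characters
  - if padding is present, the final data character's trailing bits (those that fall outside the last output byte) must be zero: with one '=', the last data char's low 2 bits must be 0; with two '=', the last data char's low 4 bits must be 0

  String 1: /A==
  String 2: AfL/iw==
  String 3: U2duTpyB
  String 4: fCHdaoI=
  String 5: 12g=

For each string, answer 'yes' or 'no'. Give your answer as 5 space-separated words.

String 1: '/A==' → valid
String 2: 'AfL/iw==' → valid
String 3: 'U2duTpyB' → valid
String 4: 'fCHdaoI=' → valid
String 5: '12g=' → valid

Answer: yes yes yes yes yes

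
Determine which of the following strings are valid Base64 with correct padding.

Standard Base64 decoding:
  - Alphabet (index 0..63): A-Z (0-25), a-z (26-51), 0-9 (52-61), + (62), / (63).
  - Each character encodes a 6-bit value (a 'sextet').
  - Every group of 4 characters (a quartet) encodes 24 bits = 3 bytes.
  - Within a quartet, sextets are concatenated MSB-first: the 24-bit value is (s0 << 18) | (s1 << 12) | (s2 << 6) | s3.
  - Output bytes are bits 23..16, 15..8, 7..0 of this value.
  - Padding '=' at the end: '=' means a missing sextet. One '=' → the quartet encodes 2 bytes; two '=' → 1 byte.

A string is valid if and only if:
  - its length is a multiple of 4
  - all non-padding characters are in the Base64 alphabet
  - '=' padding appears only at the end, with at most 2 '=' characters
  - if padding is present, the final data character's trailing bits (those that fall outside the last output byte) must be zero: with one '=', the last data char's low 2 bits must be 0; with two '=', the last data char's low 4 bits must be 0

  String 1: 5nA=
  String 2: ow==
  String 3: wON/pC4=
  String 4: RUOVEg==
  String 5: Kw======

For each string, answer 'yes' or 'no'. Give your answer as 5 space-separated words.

String 1: '5nA=' → valid
String 2: 'ow==' → valid
String 3: 'wON/pC4=' → valid
String 4: 'RUOVEg==' → valid
String 5: 'Kw======' → invalid (6 pad chars (max 2))

Answer: yes yes yes yes no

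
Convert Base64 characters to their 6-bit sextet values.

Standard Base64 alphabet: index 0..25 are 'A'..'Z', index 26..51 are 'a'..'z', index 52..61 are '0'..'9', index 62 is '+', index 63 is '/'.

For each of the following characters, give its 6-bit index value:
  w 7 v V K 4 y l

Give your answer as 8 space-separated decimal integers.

Answer: 48 59 47 21 10 56 50 37

Derivation:
'w': a..z range, 26 + ord('w') − ord('a') = 48
'7': 0..9 range, 52 + ord('7') − ord('0') = 59
'v': a..z range, 26 + ord('v') − ord('a') = 47
'V': A..Z range, ord('V') − ord('A') = 21
'K': A..Z range, ord('K') − ord('A') = 10
'4': 0..9 range, 52 + ord('4') − ord('0') = 56
'y': a..z range, 26 + ord('y') − ord('a') = 50
'l': a..z range, 26 + ord('l') − ord('a') = 37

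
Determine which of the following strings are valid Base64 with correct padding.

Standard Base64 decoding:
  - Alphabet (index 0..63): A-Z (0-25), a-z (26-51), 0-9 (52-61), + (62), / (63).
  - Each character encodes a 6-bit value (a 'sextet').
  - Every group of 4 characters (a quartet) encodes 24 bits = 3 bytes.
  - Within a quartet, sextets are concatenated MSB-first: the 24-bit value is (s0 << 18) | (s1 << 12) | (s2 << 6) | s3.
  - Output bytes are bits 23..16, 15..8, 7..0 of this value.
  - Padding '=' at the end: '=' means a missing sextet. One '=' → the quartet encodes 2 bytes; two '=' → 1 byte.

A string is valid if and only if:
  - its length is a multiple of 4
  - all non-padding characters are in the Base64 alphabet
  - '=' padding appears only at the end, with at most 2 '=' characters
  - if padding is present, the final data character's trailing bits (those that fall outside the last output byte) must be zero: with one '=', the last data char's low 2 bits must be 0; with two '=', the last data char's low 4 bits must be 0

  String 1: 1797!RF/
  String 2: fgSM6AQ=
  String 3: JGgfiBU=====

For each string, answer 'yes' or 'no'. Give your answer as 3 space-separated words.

String 1: '1797!RF/' → invalid (bad char(s): ['!'])
String 2: 'fgSM6AQ=' → valid
String 3: 'JGgfiBU=====' → invalid (5 pad chars (max 2))

Answer: no yes no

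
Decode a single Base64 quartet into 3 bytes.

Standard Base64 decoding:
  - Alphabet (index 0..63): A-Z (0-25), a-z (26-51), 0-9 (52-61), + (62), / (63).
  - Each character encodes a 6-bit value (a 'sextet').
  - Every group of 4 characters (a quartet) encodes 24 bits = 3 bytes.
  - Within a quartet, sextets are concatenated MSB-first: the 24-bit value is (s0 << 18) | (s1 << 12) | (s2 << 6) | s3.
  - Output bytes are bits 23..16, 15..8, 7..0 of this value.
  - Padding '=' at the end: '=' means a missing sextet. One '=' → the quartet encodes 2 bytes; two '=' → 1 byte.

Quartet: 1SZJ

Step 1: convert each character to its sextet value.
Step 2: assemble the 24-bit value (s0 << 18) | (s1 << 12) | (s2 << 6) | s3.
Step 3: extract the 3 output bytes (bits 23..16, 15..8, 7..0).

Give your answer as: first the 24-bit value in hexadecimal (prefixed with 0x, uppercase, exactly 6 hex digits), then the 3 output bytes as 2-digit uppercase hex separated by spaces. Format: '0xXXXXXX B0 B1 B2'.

Sextets: 1=53, S=18, Z=25, J=9
24-bit: (53<<18) | (18<<12) | (25<<6) | 9
      = 0xD40000 | 0x012000 | 0x000640 | 0x000009
      = 0xD52649
Bytes: (v>>16)&0xFF=D5, (v>>8)&0xFF=26, v&0xFF=49

Answer: 0xD52649 D5 26 49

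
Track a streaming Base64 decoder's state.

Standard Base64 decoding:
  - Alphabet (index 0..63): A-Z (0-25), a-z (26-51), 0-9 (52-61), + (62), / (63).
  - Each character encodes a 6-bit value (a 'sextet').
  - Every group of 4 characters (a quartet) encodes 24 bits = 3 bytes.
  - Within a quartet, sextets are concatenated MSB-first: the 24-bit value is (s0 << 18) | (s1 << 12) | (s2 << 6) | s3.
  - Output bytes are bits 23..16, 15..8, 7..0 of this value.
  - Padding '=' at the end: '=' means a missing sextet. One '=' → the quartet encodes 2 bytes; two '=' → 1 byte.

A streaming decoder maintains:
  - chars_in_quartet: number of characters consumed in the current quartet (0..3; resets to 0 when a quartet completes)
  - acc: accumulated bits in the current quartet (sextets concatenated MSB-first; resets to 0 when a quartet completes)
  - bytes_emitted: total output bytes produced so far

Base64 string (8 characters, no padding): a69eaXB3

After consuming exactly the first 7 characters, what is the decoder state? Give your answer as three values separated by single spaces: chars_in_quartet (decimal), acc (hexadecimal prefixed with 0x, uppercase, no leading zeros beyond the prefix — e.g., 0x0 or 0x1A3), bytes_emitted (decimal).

Answer: 3 0x1A5C1 3

Derivation:
After char 0 ('a'=26): chars_in_quartet=1 acc=0x1A bytes_emitted=0
After char 1 ('6'=58): chars_in_quartet=2 acc=0x6BA bytes_emitted=0
After char 2 ('9'=61): chars_in_quartet=3 acc=0x1AEBD bytes_emitted=0
After char 3 ('e'=30): chars_in_quartet=4 acc=0x6BAF5E -> emit 6B AF 5E, reset; bytes_emitted=3
After char 4 ('a'=26): chars_in_quartet=1 acc=0x1A bytes_emitted=3
After char 5 ('X'=23): chars_in_quartet=2 acc=0x697 bytes_emitted=3
After char 6 ('B'=1): chars_in_quartet=3 acc=0x1A5C1 bytes_emitted=3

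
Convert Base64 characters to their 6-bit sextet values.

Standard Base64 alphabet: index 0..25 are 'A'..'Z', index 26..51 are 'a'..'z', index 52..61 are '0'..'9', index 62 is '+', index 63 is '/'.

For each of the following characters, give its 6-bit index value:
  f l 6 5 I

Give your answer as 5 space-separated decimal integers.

'f': a..z range, 26 + ord('f') − ord('a') = 31
'l': a..z range, 26 + ord('l') − ord('a') = 37
'6': 0..9 range, 52 + ord('6') − ord('0') = 58
'5': 0..9 range, 52 + ord('5') − ord('0') = 57
'I': A..Z range, ord('I') − ord('A') = 8

Answer: 31 37 58 57 8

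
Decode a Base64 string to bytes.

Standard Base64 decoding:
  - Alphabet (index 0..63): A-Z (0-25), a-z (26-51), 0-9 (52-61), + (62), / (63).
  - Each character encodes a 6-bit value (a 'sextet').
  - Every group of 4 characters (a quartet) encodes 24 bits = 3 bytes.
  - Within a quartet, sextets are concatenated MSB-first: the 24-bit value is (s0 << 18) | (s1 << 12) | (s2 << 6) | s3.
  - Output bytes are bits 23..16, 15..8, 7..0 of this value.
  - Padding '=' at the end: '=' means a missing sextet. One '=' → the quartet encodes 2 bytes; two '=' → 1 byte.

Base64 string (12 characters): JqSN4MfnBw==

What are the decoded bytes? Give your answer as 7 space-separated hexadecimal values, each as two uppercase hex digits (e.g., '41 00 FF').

After char 0 ('J'=9): chars_in_quartet=1 acc=0x9 bytes_emitted=0
After char 1 ('q'=42): chars_in_quartet=2 acc=0x26A bytes_emitted=0
After char 2 ('S'=18): chars_in_quartet=3 acc=0x9A92 bytes_emitted=0
After char 3 ('N'=13): chars_in_quartet=4 acc=0x26A48D -> emit 26 A4 8D, reset; bytes_emitted=3
After char 4 ('4'=56): chars_in_quartet=1 acc=0x38 bytes_emitted=3
After char 5 ('M'=12): chars_in_quartet=2 acc=0xE0C bytes_emitted=3
After char 6 ('f'=31): chars_in_quartet=3 acc=0x3831F bytes_emitted=3
After char 7 ('n'=39): chars_in_quartet=4 acc=0xE0C7E7 -> emit E0 C7 E7, reset; bytes_emitted=6
After char 8 ('B'=1): chars_in_quartet=1 acc=0x1 bytes_emitted=6
After char 9 ('w'=48): chars_in_quartet=2 acc=0x70 bytes_emitted=6
Padding '==': partial quartet acc=0x70 -> emit 07; bytes_emitted=7

Answer: 26 A4 8D E0 C7 E7 07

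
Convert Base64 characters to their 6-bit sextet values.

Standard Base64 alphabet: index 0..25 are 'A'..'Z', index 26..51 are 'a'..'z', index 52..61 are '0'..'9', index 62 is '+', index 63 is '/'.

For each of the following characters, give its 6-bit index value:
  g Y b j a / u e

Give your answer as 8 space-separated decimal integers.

Answer: 32 24 27 35 26 63 46 30

Derivation:
'g': a..z range, 26 + ord('g') − ord('a') = 32
'Y': A..Z range, ord('Y') − ord('A') = 24
'b': a..z range, 26 + ord('b') − ord('a') = 27
'j': a..z range, 26 + ord('j') − ord('a') = 35
'a': a..z range, 26 + ord('a') − ord('a') = 26
'/': index 63
'u': a..z range, 26 + ord('u') − ord('a') = 46
'e': a..z range, 26 + ord('e') − ord('a') = 30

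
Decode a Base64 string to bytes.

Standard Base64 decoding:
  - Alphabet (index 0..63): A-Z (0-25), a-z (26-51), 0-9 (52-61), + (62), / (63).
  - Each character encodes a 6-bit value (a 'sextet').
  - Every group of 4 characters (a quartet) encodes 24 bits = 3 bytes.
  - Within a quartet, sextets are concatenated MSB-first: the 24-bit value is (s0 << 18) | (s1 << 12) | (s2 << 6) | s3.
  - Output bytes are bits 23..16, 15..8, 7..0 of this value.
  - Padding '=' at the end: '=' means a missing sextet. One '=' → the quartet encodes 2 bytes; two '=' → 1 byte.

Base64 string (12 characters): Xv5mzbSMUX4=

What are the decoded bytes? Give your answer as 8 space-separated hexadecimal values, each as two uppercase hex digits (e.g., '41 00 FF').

After char 0 ('X'=23): chars_in_quartet=1 acc=0x17 bytes_emitted=0
After char 1 ('v'=47): chars_in_quartet=2 acc=0x5EF bytes_emitted=0
After char 2 ('5'=57): chars_in_quartet=3 acc=0x17BF9 bytes_emitted=0
After char 3 ('m'=38): chars_in_quartet=4 acc=0x5EFE66 -> emit 5E FE 66, reset; bytes_emitted=3
After char 4 ('z'=51): chars_in_quartet=1 acc=0x33 bytes_emitted=3
After char 5 ('b'=27): chars_in_quartet=2 acc=0xCDB bytes_emitted=3
After char 6 ('S'=18): chars_in_quartet=3 acc=0x336D2 bytes_emitted=3
After char 7 ('M'=12): chars_in_quartet=4 acc=0xCDB48C -> emit CD B4 8C, reset; bytes_emitted=6
After char 8 ('U'=20): chars_in_quartet=1 acc=0x14 bytes_emitted=6
After char 9 ('X'=23): chars_in_quartet=2 acc=0x517 bytes_emitted=6
After char 10 ('4'=56): chars_in_quartet=3 acc=0x145F8 bytes_emitted=6
Padding '=': partial quartet acc=0x145F8 -> emit 51 7E; bytes_emitted=8

Answer: 5E FE 66 CD B4 8C 51 7E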